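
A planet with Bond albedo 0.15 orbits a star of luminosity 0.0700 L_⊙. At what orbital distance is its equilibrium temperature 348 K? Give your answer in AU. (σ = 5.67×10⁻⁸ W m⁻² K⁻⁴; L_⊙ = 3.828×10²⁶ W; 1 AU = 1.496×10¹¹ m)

L = 0.0700 × 3.828×10²⁶ = 2.68×10²⁵ W.
From T_eq⁴ = L(1−A)/(16πσd²): d = √[L(1−A)/(16πσT_eq⁴)].
d = √[2.68×10²⁵ × 0.85 / (16π × 5.67×10⁻⁸ × (348)⁴)] = 2.33×10¹⁰ m = 0.156 AU.

d ≈ 0.156 AU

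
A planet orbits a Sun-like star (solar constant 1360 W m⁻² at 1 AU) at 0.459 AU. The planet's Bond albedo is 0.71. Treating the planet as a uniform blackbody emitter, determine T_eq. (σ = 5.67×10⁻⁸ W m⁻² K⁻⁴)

T_eq ≈ 301 K

Flux at 0.459 AU: S = 1360/0.459² = 6460 W m⁻².
Energy balance: absorbed = emitted ⇒ πR²·S(1−A) = 4πR²·σT_eq⁴, so T_eq⁴ = S(1−A)/(4σ).
T_eq = [6460 × 0.29 / (4 × 5.67×10⁻⁸)]^(1/4) = (8.25×10⁹)^(1/4) = 301 K.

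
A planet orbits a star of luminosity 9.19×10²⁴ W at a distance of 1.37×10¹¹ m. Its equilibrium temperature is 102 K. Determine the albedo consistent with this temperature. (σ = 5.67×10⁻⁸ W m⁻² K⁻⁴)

Flux: S = L/(4πd²) = 9.19×10²⁴/(4π×(1.37×10¹¹)²) = 39.0 W m⁻².
From T_eq⁴ = S(1−A)/(4σ): 1−A = 4σT_eq⁴/S.
1−A = 4 × 5.67×10⁻⁸ × (102)⁴ / 39.0 = 0.630.

A ≈ 0.37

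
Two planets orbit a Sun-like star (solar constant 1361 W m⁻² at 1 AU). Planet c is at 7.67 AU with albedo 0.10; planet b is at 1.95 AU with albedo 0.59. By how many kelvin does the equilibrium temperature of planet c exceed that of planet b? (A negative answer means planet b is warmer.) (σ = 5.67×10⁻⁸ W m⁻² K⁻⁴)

ΔT ≈ -61.6 K

T_eq = [S₀(1−A)/(4σd²)]^(1/4), so T ∝ (1−A)^(1/4) / √d.
T₁ = [1361×0.90/(4×5.67×10⁻⁸×7.67²)]^(1/4) = 97.89 K.
T₂ = [1361×0.41/(4×5.67×10⁻⁸×1.95²)]^(1/4) = 159.49 K.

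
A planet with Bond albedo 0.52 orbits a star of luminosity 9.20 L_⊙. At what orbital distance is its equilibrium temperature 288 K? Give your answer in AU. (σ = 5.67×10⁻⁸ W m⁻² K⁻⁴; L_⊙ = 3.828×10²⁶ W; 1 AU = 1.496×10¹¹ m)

d ≈ 1.96 AU

L = 9.20 × 3.828×10²⁶ = 3.52×10²⁷ W.
From T_eq⁴ = L(1−A)/(16πσd²): d = √[L(1−A)/(16πσT_eq⁴)].
d = √[3.52×10²⁷ × 0.48 / (16π × 5.67×10⁻⁸ × (288)⁴)] = 2.94×10¹¹ m = 1.96 AU.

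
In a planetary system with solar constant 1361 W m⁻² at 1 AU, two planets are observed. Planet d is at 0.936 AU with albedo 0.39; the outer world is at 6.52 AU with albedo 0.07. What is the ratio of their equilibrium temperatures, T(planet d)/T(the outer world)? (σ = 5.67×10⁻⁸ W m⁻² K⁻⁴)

T_eq = [S₀(1−A)/(4σd²)]^(1/4), so T ∝ (1−A)^(1/4) / √d.
T₁ = [1361×0.61/(4×5.67×10⁻⁸×0.936²)]^(1/4) = 254.24 K.
T₂ = [1361×0.93/(4×5.67×10⁻⁸×6.52²)]^(1/4) = 107.04 K.

T₁/T₂ ≈ 2.375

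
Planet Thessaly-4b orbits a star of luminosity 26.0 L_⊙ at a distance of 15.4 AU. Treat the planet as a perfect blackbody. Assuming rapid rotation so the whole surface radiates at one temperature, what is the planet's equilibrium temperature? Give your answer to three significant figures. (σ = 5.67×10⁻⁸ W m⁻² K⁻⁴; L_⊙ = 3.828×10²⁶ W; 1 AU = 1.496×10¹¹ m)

d = 15.4 AU = 2.30×10¹² m.
L = 26.0 × 3.828×10²⁶ = 9.95×10²⁷ W.
Flux: S = L/(4πd²) = 9.95×10²⁷/(4π×(2.30×10¹²)²) = 149 W m⁻².
Energy balance: absorbed = emitted ⇒ πR²·S(1−A) = 4πR²·σT_eq⁴, so T_eq⁴ = S(1−A)/(4σ).
T_eq = [149 × 1.00 / (4 × 5.67×10⁻⁸)]^(1/4) = (6.58×10⁸)^(1/4) = 160 K.

T_eq ≈ 160 K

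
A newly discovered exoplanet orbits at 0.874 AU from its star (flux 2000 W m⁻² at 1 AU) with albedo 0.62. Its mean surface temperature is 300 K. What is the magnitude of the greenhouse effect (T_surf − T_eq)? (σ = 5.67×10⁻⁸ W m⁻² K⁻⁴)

S = 2000/0.874² = 2618 W m⁻².
T_eq = [S(1−A)/(4σ)]^(1/4) = [2618×0.38/(4×5.67×10⁻⁸)]^(1/4) = 257.4 K.
ΔT = T_surf − T_eq = 300 − 257.4.

ΔT ≈ 42.6 K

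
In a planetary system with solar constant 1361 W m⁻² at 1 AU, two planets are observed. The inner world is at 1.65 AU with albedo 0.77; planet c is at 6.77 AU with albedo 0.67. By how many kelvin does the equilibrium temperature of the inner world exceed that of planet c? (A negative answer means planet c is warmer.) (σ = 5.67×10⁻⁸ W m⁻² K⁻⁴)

ΔT ≈ 69.0 K

T_eq = [S₀(1−A)/(4σd²)]^(1/4), so T ∝ (1−A)^(1/4) / √d.
T₁ = [1361×0.23/(4×5.67×10⁻⁸×1.65²)]^(1/4) = 150.05 K.
T₂ = [1361×0.33/(4×5.67×10⁻⁸×6.77²)]^(1/4) = 81.08 K.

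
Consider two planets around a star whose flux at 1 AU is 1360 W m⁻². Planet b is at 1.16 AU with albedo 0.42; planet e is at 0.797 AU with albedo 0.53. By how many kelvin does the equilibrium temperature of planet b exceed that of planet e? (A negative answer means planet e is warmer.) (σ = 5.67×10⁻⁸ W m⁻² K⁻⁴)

T_eq = [S₀(1−A)/(4σd²)]^(1/4), so T ∝ (1−A)^(1/4) / √d.
T₁ = [1360×0.58/(4×5.67×10⁻⁸×1.16²)]^(1/4) = 225.48 K.
T₂ = [1360×0.47/(4×5.67×10⁻⁸×0.797²)]^(1/4) = 258.09 K.

ΔT ≈ -32.6 K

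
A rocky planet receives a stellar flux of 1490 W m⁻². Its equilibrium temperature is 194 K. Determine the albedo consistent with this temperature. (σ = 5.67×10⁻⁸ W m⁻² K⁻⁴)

A ≈ 0.78

From T_eq⁴ = S(1−A)/(4σ): 1−A = 4σT_eq⁴/S.
1−A = 4 × 5.67×10⁻⁸ × (194)⁴ / 1490 = 0.216.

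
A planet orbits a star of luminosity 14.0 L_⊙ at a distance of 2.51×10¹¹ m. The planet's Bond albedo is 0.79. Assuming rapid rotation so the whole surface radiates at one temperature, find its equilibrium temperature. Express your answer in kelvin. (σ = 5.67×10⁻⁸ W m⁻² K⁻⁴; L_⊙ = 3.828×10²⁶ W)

L = 14.0 × 3.828×10²⁶ = 5.36×10²⁷ W.
Flux: S = L/(4πd²) = 5.36×10²⁷/(4π×(2.51×10¹¹)²) = 6770 W m⁻².
Energy balance: absorbed = emitted ⇒ πR²·S(1−A) = 4πR²·σT_eq⁴, so T_eq⁴ = S(1−A)/(4σ).
T_eq = [6770 × 0.21 / (4 × 5.67×10⁻⁸)]^(1/4) = (6.27×10⁹)^(1/4) = 281 K.

T_eq ≈ 281 K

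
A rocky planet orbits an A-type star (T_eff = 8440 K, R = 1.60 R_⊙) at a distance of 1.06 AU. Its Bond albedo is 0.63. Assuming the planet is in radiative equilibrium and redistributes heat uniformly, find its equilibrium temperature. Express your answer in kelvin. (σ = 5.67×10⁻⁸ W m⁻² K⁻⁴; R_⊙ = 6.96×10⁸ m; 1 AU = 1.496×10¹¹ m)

T_eq ≈ 390 K

R_⋆ = 1.60 × 6.96×10⁸ = 1.11×10⁹ m.
d = 1.06 AU = 1.59×10¹¹ m.
L = 4πR_⋆²σT_⋆⁴ = 4π(1.11×10⁹)² × 5.67×10⁻⁸ × (8440)⁴ = 4.48×10²⁷ W.
S = L/(4πd²) = 1.42×10⁴ W m⁻².
Energy balance: absorbed = emitted ⇒ πR²·S(1−A) = 4πR²·σT_eq⁴, so T_eq⁴ = S(1−A)/(4σ).
T_eq = [1.42×10⁴ × 0.37 / (4 × 5.67×10⁻⁸)]^(1/4) = (2.31×10¹⁰)^(1/4) = 390 K.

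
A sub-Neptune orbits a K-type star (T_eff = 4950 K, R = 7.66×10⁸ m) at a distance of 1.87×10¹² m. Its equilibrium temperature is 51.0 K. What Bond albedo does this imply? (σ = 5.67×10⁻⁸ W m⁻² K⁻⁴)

L = 4πR_⋆²σT_⋆⁴ = 4π(7.66×10⁸)² × 5.67×10⁻⁸ × (4950)⁴ = 2.51×10²⁶ W.
S = L/(4πd²) = 5.71 W m⁻².
From T_eq⁴ = S(1−A)/(4σ): 1−A = 4σT_eq⁴/S.
1−A = 4 × 5.67×10⁻⁸ × (51.0)⁴ / 5.71 = 0.269.

A ≈ 0.73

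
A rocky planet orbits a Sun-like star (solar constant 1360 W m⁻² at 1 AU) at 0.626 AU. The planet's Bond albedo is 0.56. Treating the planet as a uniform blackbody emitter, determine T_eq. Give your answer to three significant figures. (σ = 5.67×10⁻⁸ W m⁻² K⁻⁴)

Flux at 0.626 AU: S = 1360/0.626² = 3470 W m⁻².
Energy balance: absorbed = emitted ⇒ πR²·S(1−A) = 4πR²·σT_eq⁴, so T_eq⁴ = S(1−A)/(4σ).
T_eq = [3470 × 0.44 / (4 × 5.67×10⁻⁸)]^(1/4) = (6.73×10⁹)^(1/4) = 286 K.

T_eq ≈ 286 K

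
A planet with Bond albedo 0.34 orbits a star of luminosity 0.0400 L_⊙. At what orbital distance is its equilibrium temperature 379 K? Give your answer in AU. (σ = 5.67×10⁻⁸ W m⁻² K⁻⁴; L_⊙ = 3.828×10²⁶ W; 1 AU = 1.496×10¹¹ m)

L = 0.0400 × 3.828×10²⁶ = 1.53×10²⁵ W.
From T_eq⁴ = L(1−A)/(16πσd²): d = √[L(1−A)/(16πσT_eq⁴)].
d = √[1.53×10²⁵ × 0.66 / (16π × 5.67×10⁻⁸ × (379)⁴)] = 1.31×10¹⁰ m = 0.0876 AU.

d ≈ 0.0876 AU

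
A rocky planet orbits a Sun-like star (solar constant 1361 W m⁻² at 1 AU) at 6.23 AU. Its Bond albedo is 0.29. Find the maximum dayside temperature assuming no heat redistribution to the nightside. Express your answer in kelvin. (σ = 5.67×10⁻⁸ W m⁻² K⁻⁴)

Flux at 6.23 AU: S = 1361/6.23² = 35.1 W m⁻².
With no redistribution each surface element balances locally: S(1−A) = σT⁴.
T = [35.1 × 0.71 / 5.67×10⁻⁸]^(1/4) = (4.39×10⁸)^(1/4) = 145 K.

T_ss ≈ 145 K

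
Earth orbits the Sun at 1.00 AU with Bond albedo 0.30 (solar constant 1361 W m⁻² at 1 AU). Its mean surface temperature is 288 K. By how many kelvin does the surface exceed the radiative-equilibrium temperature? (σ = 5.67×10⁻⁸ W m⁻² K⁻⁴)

S = 1361/1.00² = 1361 W m⁻².
T_eq = [S(1−A)/(4σ)]^(1/4) = [1361×0.70/(4×5.67×10⁻⁸)]^(1/4) = 254.6 K.
ΔT = T_surf − T_eq = 288 − 254.6.

ΔT ≈ 33.4 K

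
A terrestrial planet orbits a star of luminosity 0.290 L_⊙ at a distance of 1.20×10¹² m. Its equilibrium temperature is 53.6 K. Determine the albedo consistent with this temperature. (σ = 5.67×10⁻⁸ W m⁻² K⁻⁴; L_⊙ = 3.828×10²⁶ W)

A ≈ 0.69

L = 0.290 × 3.828×10²⁶ = 1.11×10²⁶ W.
Flux: S = L/(4πd²) = 1.11×10²⁶/(4π×(1.20×10¹²)²) = 6.13 W m⁻².
From T_eq⁴ = S(1−A)/(4σ): 1−A = 4σT_eq⁴/S.
1−A = 4 × 5.67×10⁻⁸ × (53.6)⁴ / 6.13 = 0.305.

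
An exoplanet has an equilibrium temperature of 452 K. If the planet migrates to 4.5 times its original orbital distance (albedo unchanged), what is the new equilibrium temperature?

T_eq ≈ 213 K

T_eq ∝ L^(1/4) · d^(−1/2).
T′ = 452 / 4.5^(1/2) = 213 K.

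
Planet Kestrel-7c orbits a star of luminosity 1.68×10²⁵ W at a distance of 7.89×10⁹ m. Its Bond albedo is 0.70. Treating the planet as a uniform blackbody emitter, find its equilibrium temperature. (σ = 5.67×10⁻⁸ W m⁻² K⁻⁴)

T_eq ≈ 411 K

Flux: S = L/(4πd²) = 1.68×10²⁵/(4π×(7.89×10⁹)²) = 2.15×10⁴ W m⁻².
Energy balance: absorbed = emitted ⇒ πR²·S(1−A) = 4πR²·σT_eq⁴, so T_eq⁴ = S(1−A)/(4σ).
T_eq = [2.15×10⁴ × 0.30 / (4 × 5.67×10⁻⁸)]^(1/4) = (2.84×10¹⁰)^(1/4) = 411 K.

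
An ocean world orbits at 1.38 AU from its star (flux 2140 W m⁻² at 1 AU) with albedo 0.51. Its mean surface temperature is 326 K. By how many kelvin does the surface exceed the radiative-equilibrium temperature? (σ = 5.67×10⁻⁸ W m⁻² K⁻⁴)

ΔT ≈ 104.0 K

S = 2140/1.38² = 1124 W m⁻².
T_eq = [S(1−A)/(4σ)]^(1/4) = [1124×0.49/(4×5.67×10⁻⁸)]^(1/4) = 222.0 K.
ΔT = T_surf − T_eq = 326 − 222.0.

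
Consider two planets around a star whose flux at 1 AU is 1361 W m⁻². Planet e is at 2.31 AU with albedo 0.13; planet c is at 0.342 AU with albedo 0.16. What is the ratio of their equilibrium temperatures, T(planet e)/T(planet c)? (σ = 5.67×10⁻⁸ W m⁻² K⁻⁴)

T_eq = [S₀(1−A)/(4σd²)]^(1/4), so T ∝ (1−A)^(1/4) / √d.
T₁ = [1361×0.87/(4×5.67×10⁻⁸×2.31²)]^(1/4) = 176.86 K.
T₂ = [1361×0.84/(4×5.67×10⁻⁸×0.342²)]^(1/4) = 455.63 K.

T₁/T₂ ≈ 0.388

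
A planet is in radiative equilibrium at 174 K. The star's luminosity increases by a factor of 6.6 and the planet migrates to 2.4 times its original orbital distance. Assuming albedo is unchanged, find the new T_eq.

T_eq ≈ 180 K

T_eq ∝ L^(1/4) · d^(−1/2).
T′ = 174 × 6.6^(1/4) / 2.4^(1/2) = 180 K.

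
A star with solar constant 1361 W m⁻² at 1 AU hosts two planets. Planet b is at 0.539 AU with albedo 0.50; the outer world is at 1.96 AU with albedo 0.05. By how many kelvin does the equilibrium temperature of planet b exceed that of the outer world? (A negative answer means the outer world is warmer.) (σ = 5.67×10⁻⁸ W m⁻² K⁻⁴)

ΔT ≈ 122.5 K

T_eq = [S₀(1−A)/(4σd²)]^(1/4), so T ∝ (1−A)^(1/4) / √d.
T₁ = [1361×0.50/(4×5.67×10⁻⁸×0.539²)]^(1/4) = 318.79 K.
T₂ = [1361×0.95/(4×5.67×10⁻⁸×1.96²)]^(1/4) = 196.27 K.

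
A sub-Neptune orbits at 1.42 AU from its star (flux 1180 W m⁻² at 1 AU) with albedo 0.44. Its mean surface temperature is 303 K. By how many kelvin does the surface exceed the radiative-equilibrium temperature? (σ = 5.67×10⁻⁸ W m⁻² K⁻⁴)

ΔT ≈ 108.0 K

S = 1180/1.42² = 585.2 W m⁻².
T_eq = [S(1−A)/(4σ)]^(1/4) = [585.2×0.56/(4×5.67×10⁻⁸)]^(1/4) = 195.0 K.
ΔT = T_surf − T_eq = 303 − 195.0.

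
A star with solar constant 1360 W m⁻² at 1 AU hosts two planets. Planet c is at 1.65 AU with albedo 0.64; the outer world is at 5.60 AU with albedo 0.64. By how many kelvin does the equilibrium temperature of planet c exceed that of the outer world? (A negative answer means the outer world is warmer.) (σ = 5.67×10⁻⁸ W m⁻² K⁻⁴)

T_eq = [S₀(1−A)/(4σd²)]^(1/4), so T ∝ (1−A)^(1/4) / √d.
T₁ = [1360×0.36/(4×5.67×10⁻⁸×1.65²)]^(1/4) = 167.81 K.
T₂ = [1360×0.36/(4×5.67×10⁻⁸×5.60²)]^(1/4) = 91.09 K.

ΔT ≈ 76.7 K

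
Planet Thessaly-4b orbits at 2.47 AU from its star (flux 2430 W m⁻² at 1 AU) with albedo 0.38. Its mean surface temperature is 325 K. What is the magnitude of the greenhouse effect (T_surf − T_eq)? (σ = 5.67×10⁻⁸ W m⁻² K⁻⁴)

S = 2430/2.47² = 398.3 W m⁻².
T_eq = [S(1−A)/(4σ)]^(1/4) = [398.3×0.62/(4×5.67×10⁻⁸)]^(1/4) = 181.7 K.
ΔT = T_surf − T_eq = 325 − 181.7.

ΔT ≈ 143.3 K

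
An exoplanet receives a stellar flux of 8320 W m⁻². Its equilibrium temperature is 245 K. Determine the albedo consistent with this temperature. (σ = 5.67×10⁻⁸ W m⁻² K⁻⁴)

From T_eq⁴ = S(1−A)/(4σ): 1−A = 4σT_eq⁴/S.
1−A = 4 × 5.67×10⁻⁸ × (245)⁴ / 8320 = 0.098.

A ≈ 0.90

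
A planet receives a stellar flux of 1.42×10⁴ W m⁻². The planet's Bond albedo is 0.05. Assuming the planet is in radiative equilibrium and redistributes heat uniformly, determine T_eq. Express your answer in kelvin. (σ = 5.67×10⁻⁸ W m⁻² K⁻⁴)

T_eq ≈ 494 K

Energy balance: absorbed = emitted ⇒ πR²·S(1−A) = 4πR²·σT_eq⁴, so T_eq⁴ = S(1−A)/(4σ).
T_eq = [1.42×10⁴ × 0.95 / (4 × 5.67×10⁻⁸)]^(1/4) = (5.95×10¹⁰)^(1/4) = 494 K.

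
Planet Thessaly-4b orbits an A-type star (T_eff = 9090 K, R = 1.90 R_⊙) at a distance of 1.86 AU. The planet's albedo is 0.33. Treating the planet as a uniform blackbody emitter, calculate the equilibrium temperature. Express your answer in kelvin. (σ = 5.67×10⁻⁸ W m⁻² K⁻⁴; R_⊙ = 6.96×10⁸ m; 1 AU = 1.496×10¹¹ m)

R_⋆ = 1.90 × 6.96×10⁸ = 1.32×10⁹ m.
d = 1.86 AU = 2.78×10¹¹ m.
L = 4πR_⋆²σT_⋆⁴ = 4π(1.32×10⁹)² × 5.67×10⁻⁸ × (9090)⁴ = 8.51×10²⁷ W.
S = L/(4πd²) = 8740 W m⁻².
Energy balance: absorbed = emitted ⇒ πR²·S(1−A) = 4πR²·σT_eq⁴, so T_eq⁴ = S(1−A)/(4σ).
T_eq = [8740 × 0.67 / (4 × 5.67×10⁻⁸)]^(1/4) = (2.58×10¹⁰)^(1/4) = 401 K.

T_eq ≈ 401 K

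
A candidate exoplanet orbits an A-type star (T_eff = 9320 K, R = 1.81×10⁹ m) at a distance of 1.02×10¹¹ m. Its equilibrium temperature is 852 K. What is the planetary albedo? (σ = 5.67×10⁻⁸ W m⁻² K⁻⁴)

A ≈ 0.11

L = 4πR_⋆²σT_⋆⁴ = 4π(1.81×10⁹)² × 5.67×10⁻⁸ × (9320)⁴ = 1.76×10²⁸ W.
S = L/(4πd²) = 1.35×10⁵ W m⁻².
From T_eq⁴ = S(1−A)/(4σ): 1−A = 4σT_eq⁴/S.
1−A = 4 × 5.67×10⁻⁸ × (852)⁴ / 1.35×10⁵ = 0.887.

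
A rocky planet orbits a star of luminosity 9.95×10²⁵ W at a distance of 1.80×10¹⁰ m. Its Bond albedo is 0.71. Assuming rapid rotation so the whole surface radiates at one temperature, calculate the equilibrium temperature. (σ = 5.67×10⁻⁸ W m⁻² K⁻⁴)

T_eq ≈ 420 K

Flux: S = L/(4πd²) = 9.95×10²⁵/(4π×(1.80×10¹⁰)²) = 2.44×10⁴ W m⁻².
Energy balance: absorbed = emitted ⇒ πR²·S(1−A) = 4πR²·σT_eq⁴, so T_eq⁴ = S(1−A)/(4σ).
T_eq = [2.44×10⁴ × 0.29 / (4 × 5.67×10⁻⁸)]^(1/4) = (3.12×10¹⁰)^(1/4) = 420 K.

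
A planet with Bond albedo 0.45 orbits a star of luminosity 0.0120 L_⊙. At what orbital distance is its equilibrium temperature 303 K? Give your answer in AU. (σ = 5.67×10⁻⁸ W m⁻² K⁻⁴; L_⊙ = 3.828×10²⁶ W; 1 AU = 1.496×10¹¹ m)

L = 0.0120 × 3.828×10²⁶ = 4.59×10²⁴ W.
From T_eq⁴ = L(1−A)/(16πσd²): d = √[L(1−A)/(16πσT_eq⁴)].
d = √[4.59×10²⁴ × 0.55 / (16π × 5.67×10⁻⁸ × (303)⁴)] = 1.03×10¹⁰ m = 0.0686 AU.

d ≈ 0.0686 AU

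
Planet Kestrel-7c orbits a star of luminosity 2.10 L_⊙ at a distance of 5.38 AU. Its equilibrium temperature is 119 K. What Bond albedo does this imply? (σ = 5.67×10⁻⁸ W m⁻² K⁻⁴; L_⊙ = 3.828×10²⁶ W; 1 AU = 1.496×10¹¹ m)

A ≈ 0.54

d = 5.38 AU = 8.05×10¹¹ m.
L = 2.10 × 3.828×10²⁶ = 8.04×10²⁶ W.
Flux: S = L/(4πd²) = 8.04×10²⁶/(4π×(8.05×10¹¹)²) = 98.8 W m⁻².
From T_eq⁴ = S(1−A)/(4σ): 1−A = 4σT_eq⁴/S.
1−A = 4 × 5.67×10⁻⁸ × (119)⁴ / 98.8 = 0.461.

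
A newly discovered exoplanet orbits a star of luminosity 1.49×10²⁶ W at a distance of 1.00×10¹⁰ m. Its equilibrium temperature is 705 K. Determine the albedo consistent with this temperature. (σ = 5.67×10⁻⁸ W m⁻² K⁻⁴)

A ≈ 0.53

Flux: S = L/(4πd²) = 1.49×10²⁶/(4π×(1.00×10¹⁰)²) = 1.19×10⁵ W m⁻².
From T_eq⁴ = S(1−A)/(4σ): 1−A = 4σT_eq⁴/S.
1−A = 4 × 5.67×10⁻⁸ × (705)⁴ / 1.19×10⁵ = 0.473.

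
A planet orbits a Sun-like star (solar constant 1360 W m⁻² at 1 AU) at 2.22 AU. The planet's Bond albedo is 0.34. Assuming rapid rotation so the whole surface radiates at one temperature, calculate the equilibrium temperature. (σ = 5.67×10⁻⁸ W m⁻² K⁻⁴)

Flux at 2.22 AU: S = 1360/2.22² = 276 W m⁻².
Energy balance: absorbed = emitted ⇒ πR²·S(1−A) = 4πR²·σT_eq⁴, so T_eq⁴ = S(1−A)/(4σ).
T_eq = [276 × 0.66 / (4 × 5.67×10⁻⁸)]^(1/4) = (8.03×10⁸)^(1/4) = 168 K.

T_eq ≈ 168 K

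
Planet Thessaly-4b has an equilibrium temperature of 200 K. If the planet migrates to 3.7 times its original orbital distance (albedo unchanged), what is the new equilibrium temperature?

T_eq ∝ L^(1/4) · d^(−1/2).
T′ = 200 / 3.7^(1/2) = 104 K.

T_eq ≈ 104 K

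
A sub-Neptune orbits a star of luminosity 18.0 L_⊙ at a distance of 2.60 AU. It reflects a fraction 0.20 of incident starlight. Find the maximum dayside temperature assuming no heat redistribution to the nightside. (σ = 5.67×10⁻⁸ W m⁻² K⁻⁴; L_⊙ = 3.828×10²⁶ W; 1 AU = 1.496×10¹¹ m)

d = 2.60 AU = 3.89×10¹¹ m.
L = 18.0 × 3.828×10²⁶ = 6.89×10²⁷ W.
Flux: S = L/(4πd²) = 6.89×10²⁷/(4π×(3.89×10¹¹)²) = 3620 W m⁻².
With no redistribution each surface element balances locally: S(1−A) = σT⁴.
T = [3620 × 0.80 / 5.67×10⁻⁸]^(1/4) = (5.11×10¹⁰)^(1/4) = 476 K.

T_ss ≈ 476 K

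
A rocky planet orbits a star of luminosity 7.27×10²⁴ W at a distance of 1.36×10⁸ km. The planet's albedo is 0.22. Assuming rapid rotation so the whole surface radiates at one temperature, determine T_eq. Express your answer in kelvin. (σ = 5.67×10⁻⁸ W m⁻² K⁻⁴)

T_eq ≈ 102 K

d = 1.36×10⁸ km = 1.36×10¹¹ m.
Flux: S = L/(4πd²) = 7.27×10²⁴/(4π×(1.36×10¹¹)²) = 31.3 W m⁻².
Energy balance: absorbed = emitted ⇒ πR²·S(1−A) = 4πR²·σT_eq⁴, so T_eq⁴ = S(1−A)/(4σ).
T_eq = [31.3 × 0.78 / (4 × 5.67×10⁻⁸)]^(1/4) = (1.08×10⁸)^(1/4) = 102 K.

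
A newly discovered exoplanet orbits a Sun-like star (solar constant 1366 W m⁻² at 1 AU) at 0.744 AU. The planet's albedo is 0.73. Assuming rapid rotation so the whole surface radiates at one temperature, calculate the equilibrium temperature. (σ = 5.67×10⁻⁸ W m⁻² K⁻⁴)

T_eq ≈ 233 K

Flux at 0.744 AU: S = 1366/0.744² = 2470 W m⁻².
Energy balance: absorbed = emitted ⇒ πR²·S(1−A) = 4πR²·σT_eq⁴, so T_eq⁴ = S(1−A)/(4σ).
T_eq = [2470 × 0.27 / (4 × 5.67×10⁻⁸)]^(1/4) = (2.94×10⁹)^(1/4) = 233 K.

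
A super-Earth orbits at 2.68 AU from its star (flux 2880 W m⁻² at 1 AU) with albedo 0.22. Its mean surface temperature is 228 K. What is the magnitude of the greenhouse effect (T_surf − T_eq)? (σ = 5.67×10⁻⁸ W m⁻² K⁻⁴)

ΔT ≈ 35.3 K

S = 2880/2.68² = 401.0 W m⁻².
T_eq = [S(1−A)/(4σ)]^(1/4) = [401.0×0.78/(4×5.67×10⁻⁸)]^(1/4) = 192.7 K.
ΔT = T_surf − T_eq = 228 − 192.7.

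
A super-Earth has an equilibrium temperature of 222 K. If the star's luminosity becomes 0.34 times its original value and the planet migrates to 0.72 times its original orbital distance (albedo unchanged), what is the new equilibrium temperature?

T_eq ≈ 200 K

T_eq ∝ L^(1/4) · d^(−1/2).
T′ = 222 × 0.34^(1/4) / 0.72^(1/2) = 200 K.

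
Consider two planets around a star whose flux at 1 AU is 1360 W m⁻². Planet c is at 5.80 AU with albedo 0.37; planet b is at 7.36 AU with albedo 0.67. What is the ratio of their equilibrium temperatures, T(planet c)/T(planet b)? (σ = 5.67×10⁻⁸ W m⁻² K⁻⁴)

T_eq = [S₀(1−A)/(4σd²)]^(1/4), so T ∝ (1−A)^(1/4) / √d.
T₁ = [1360×0.63/(4×5.67×10⁻⁸×5.80²)]^(1/4) = 102.94 K.
T₂ = [1360×0.33/(4×5.67×10⁻⁸×7.36²)]^(1/4) = 77.74 K.

T₁/T₂ ≈ 1.324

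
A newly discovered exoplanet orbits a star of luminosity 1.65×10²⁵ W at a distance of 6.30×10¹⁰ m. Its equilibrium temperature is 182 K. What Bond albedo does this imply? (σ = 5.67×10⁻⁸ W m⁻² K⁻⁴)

Flux: S = L/(4πd²) = 1.65×10²⁵/(4π×(6.30×10¹⁰)²) = 331 W m⁻².
From T_eq⁴ = S(1−A)/(4σ): 1−A = 4σT_eq⁴/S.
1−A = 4 × 5.67×10⁻⁸ × (182)⁴ / 331 = 0.752.

A ≈ 0.25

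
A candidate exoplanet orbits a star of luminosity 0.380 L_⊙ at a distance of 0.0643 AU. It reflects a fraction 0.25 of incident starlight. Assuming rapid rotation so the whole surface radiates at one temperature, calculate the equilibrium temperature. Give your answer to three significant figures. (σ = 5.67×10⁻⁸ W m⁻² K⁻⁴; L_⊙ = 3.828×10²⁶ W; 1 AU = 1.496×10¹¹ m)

T_eq ≈ 802 K

d = 0.0643 AU = 9.62×10⁹ m.
L = 0.380 × 3.828×10²⁶ = 1.45×10²⁶ W.
Flux: S = L/(4πd²) = 1.45×10²⁶/(4π×(9.62×10⁹)²) = 1.25×10⁵ W m⁻².
Energy balance: absorbed = emitted ⇒ πR²·S(1−A) = 4πR²·σT_eq⁴, so T_eq⁴ = S(1−A)/(4σ).
T_eq = [1.25×10⁵ × 0.75 / (4 × 5.67×10⁻⁸)]^(1/4) = (4.14×10¹¹)^(1/4) = 802 K.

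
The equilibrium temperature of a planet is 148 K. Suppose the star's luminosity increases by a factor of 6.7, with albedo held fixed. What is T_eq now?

T_eq ≈ 238 K

T_eq ∝ L^(1/4) · d^(−1/2).
T′ = 148 × 6.7^(1/4) = 238 K.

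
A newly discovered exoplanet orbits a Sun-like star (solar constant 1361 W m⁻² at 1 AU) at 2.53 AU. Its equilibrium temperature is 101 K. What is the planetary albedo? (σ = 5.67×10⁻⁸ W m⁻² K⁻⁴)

A ≈ 0.89

Flux at 2.53 AU: S = 1361/2.53² = 213 W m⁻².
From T_eq⁴ = S(1−A)/(4σ): 1−A = 4σT_eq⁴/S.
1−A = 4 × 5.67×10⁻⁸ × (101)⁴ / 213 = 0.111.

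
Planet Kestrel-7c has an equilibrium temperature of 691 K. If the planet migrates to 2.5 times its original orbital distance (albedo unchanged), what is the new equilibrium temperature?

T_eq ≈ 437 K

T_eq ∝ L^(1/4) · d^(−1/2).
T′ = 691 / 2.5^(1/2) = 437 K.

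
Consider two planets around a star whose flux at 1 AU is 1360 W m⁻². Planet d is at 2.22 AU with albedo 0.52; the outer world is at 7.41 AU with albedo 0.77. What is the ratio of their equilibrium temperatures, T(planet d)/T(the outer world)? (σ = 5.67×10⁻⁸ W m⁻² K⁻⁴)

T_eq = [S₀(1−A)/(4σd²)]^(1/4), so T ∝ (1−A)^(1/4) / √d.
T₁ = [1360×0.48/(4×5.67×10⁻⁸×2.22²)]^(1/4) = 155.46 K.
T₂ = [1360×0.23/(4×5.67×10⁻⁸×7.41²)]^(1/4) = 70.79 K.

T₁/T₂ ≈ 2.196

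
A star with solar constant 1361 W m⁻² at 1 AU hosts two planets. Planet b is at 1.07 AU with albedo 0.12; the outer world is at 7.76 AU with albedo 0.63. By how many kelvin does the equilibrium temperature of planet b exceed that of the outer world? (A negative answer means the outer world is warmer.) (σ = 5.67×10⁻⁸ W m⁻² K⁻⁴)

ΔT ≈ 182.7 K

T_eq = [S₀(1−A)/(4σd²)]^(1/4), so T ∝ (1−A)^(1/4) / √d.
T₁ = [1361×0.88/(4×5.67×10⁻⁸×1.07²)]^(1/4) = 260.60 K.
T₂ = [1361×0.37/(4×5.67×10⁻⁸×7.76²)]^(1/4) = 77.92 K.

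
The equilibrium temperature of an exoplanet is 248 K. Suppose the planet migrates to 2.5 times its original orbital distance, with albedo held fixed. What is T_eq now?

T_eq ≈ 157 K

T_eq ∝ L^(1/4) · d^(−1/2).
T′ = 248 / 2.5^(1/2) = 157 K.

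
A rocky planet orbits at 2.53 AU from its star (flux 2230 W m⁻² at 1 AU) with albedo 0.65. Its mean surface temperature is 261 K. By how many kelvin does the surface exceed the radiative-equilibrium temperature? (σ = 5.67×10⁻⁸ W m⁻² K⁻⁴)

S = 2230/2.53² = 348.4 W m⁻².
T_eq = [S(1−A)/(4σ)]^(1/4) = [348.4×0.35/(4×5.67×10⁻⁸)]^(1/4) = 152.3 K.
ΔT = T_surf − T_eq = 261 − 152.3.

ΔT ≈ 108.7 K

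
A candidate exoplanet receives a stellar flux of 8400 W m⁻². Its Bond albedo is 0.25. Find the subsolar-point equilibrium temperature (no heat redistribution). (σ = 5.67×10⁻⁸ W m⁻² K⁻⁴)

At the subsolar point the surface absorbs S(1−A) and emits σT⁴ per unit area — no factor of 4, since only the local patch is in balance.
T = [8400 × 0.75 / 5.67×10⁻⁸]^(1/4) = (1.11×10¹¹)^(1/4) = 577 K.

T_ss ≈ 577 K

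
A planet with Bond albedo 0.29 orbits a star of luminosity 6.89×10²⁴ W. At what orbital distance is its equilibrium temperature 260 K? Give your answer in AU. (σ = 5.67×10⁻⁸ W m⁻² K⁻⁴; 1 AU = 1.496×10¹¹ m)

d ≈ 0.130 AU

From T_eq⁴ = L(1−A)/(16πσd²): d = √[L(1−A)/(16πσT_eq⁴)].
d = √[6.89×10²⁴ × 0.71 / (16π × 5.67×10⁻⁸ × (260)⁴)] = 1.94×10¹⁰ m = 0.130 AU.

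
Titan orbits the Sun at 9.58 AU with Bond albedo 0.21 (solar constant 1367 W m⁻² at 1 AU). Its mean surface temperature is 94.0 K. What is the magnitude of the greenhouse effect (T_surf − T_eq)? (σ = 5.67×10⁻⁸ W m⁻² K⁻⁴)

S = 1367/9.58² = 14.89 W m⁻².
T_eq = [S(1−A)/(4σ)]^(1/4) = [14.89×0.79/(4×5.67×10⁻⁸)]^(1/4) = 84.9 K.
ΔT = T_surf − T_eq = 94 − 84.9.

ΔT ≈ 9.1 K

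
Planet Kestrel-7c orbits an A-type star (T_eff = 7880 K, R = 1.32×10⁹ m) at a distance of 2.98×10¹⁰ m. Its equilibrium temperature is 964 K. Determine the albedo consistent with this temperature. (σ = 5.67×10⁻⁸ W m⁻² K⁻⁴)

L = 4πR_⋆²σT_⋆⁴ = 4π(1.32×10⁹)² × 5.67×10⁻⁸ × (7880)⁴ = 4.79×10²⁷ W.
S = L/(4πd²) = 4.29×10⁵ W m⁻².
From T_eq⁴ = S(1−A)/(4σ): 1−A = 4σT_eq⁴/S.
1−A = 4 × 5.67×10⁻⁸ × (964)⁴ / 4.29×10⁵ = 0.457.

A ≈ 0.54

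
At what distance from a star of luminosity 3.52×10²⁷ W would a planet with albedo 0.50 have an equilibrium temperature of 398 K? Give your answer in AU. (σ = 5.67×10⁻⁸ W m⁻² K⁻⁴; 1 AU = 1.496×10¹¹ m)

d ≈ 1.05 AU

From T_eq⁴ = L(1−A)/(16πσd²): d = √[L(1−A)/(16πσT_eq⁴)].
d = √[3.52×10²⁷ × 0.50 / (16π × 5.67×10⁻⁸ × (398)⁴)] = 1.57×10¹¹ m = 1.05 AU.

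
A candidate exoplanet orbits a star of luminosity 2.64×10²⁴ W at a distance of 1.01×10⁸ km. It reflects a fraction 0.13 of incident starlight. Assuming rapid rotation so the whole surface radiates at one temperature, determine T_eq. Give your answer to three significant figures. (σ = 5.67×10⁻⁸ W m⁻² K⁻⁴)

T_eq ≈ 94.3 K

d = 1.01×10⁸ km = 1.01×10¹¹ m.
Flux: S = L/(4πd²) = 2.64×10²⁴/(4π×(1.01×10¹¹)²) = 20.6 W m⁻².
Energy balance: absorbed = emitted ⇒ πR²·S(1−A) = 4πR²·σT_eq⁴, so T_eq⁴ = S(1−A)/(4σ).
T_eq = [20.6 × 0.87 / (4 × 5.67×10⁻⁸)]^(1/4) = (7.90×10⁷)^(1/4) = 94.3 K.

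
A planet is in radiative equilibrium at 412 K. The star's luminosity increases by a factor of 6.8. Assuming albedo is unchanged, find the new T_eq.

T_eq ≈ 665 K

T_eq ∝ L^(1/4) · d^(−1/2).
T′ = 412 × 6.8^(1/4) = 665 K.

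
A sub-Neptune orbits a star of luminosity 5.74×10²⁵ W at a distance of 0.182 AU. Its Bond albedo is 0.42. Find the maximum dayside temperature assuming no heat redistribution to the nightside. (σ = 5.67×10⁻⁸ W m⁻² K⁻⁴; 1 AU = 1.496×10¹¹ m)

d = 0.182 AU = 2.72×10¹⁰ m.
Flux: S = L/(4πd²) = 5.74×10²⁵/(4π×(2.72×10¹⁰)²) = 6160 W m⁻².
With no redistribution each surface element balances locally: S(1−A) = σT⁴.
T = [6160 × 0.58 / 5.67×10⁻⁸]^(1/4) = (6.30×10¹⁰)^(1/4) = 501 K.

T_ss ≈ 501 K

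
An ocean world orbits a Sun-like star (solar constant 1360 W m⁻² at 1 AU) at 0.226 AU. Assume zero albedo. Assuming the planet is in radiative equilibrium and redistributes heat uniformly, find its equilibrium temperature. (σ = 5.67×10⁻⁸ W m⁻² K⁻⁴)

T_eq ≈ 585 K

Flux at 0.226 AU: S = 1360/0.226² = 2.66×10⁴ W m⁻².
Energy balance: absorbed = emitted ⇒ πR²·S(1−A) = 4πR²·σT_eq⁴, so T_eq⁴ = S(1−A)/(4σ).
T_eq = [2.66×10⁴ × 1.00 / (4 × 5.67×10⁻⁸)]^(1/4) = (1.17×10¹¹)^(1/4) = 585 K.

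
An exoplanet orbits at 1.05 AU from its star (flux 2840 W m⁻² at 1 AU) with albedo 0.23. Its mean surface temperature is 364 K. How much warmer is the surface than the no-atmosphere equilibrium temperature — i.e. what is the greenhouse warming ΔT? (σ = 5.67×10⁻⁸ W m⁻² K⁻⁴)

ΔT ≈ 58.2 K

S = 2840/1.05² = 2576 W m⁻².
T_eq = [S(1−A)/(4σ)]^(1/4) = [2576×0.77/(4×5.67×10⁻⁸)]^(1/4) = 305.8 K.
ΔT = T_surf − T_eq = 364 − 305.8.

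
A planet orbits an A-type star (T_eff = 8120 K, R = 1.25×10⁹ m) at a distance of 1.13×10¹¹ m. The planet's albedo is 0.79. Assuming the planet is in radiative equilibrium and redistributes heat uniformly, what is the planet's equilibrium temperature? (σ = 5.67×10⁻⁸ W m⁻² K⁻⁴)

T_eq ≈ 409 K

L = 4πR_⋆²σT_⋆⁴ = 4π(1.25×10⁹)² × 5.67×10⁻⁸ × (8120)⁴ = 4.84×10²⁷ W.
S = L/(4πd²) = 3.02×10⁴ W m⁻².
Energy balance: absorbed = emitted ⇒ πR²·S(1−A) = 4πR²·σT_eq⁴, so T_eq⁴ = S(1−A)/(4σ).
T_eq = [3.02×10⁴ × 0.21 / (4 × 5.67×10⁻⁸)]^(1/4) = (2.79×10¹⁰)^(1/4) = 409 K.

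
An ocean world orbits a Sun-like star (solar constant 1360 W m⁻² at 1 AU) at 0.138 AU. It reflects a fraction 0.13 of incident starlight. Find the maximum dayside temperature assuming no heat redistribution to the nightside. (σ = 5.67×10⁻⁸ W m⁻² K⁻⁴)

T_ss ≈ 1020 K

Flux at 0.138 AU: S = 1360/0.138² = 7.14×10⁴ W m⁻².
With no redistribution each surface element balances locally: S(1−A) = σT⁴.
T = [7.14×10⁴ × 0.87 / 5.67×10⁻⁸]^(1/4) = (1.10×10¹²)^(1/4) = 1020 K.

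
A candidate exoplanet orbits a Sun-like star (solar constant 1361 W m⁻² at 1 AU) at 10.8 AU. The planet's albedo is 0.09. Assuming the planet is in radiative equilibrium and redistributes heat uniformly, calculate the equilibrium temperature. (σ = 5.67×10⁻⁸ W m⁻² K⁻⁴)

T_eq ≈ 82.7 K

Flux at 10.8 AU: S = 1361/10.8² = 11.7 W m⁻².
Energy balance: absorbed = emitted ⇒ πR²·S(1−A) = 4πR²·σT_eq⁴, so T_eq⁴ = S(1−A)/(4σ).
T_eq = [11.7 × 0.91 / (4 × 5.67×10⁻⁸)]^(1/4) = (4.68×10⁷)^(1/4) = 82.7 K.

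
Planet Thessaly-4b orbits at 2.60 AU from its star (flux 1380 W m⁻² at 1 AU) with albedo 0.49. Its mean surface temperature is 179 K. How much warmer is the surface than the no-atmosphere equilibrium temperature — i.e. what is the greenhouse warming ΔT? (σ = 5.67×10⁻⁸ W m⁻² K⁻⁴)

ΔT ≈ 32.6 K

S = 1380/2.60² = 204.1 W m⁻².
T_eq = [S(1−A)/(4σ)]^(1/4) = [204.1×0.51/(4×5.67×10⁻⁸)]^(1/4) = 146.4 K.
ΔT = T_surf − T_eq = 179 − 146.4.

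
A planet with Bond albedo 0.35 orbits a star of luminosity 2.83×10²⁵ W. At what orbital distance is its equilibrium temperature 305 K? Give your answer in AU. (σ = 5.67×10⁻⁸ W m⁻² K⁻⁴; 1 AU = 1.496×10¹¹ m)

From T_eq⁴ = L(1−A)/(16πσd²): d = √[L(1−A)/(16πσT_eq⁴)].
d = √[2.83×10²⁵ × 0.65 / (16π × 5.67×10⁻⁸ × (305)⁴)] = 2.73×10¹⁰ m = 0.183 AU.

d ≈ 0.183 AU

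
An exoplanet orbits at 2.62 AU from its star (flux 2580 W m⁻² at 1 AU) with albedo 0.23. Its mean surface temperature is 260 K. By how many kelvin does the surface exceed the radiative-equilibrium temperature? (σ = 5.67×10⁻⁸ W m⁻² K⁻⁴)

ΔT ≈ 71.0 K

S = 2580/2.62² = 375.9 W m⁻².
T_eq = [S(1−A)/(4σ)]^(1/4) = [375.9×0.77/(4×5.67×10⁻⁸)]^(1/4) = 189.0 K.
ΔT = T_surf − T_eq = 260 − 189.0.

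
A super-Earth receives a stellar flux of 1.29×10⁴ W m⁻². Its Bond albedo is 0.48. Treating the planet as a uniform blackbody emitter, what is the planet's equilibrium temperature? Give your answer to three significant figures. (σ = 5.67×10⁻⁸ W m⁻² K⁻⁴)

T_eq ≈ 415 K

Energy balance: absorbed = emitted ⇒ πR²·S(1−A) = 4πR²·σT_eq⁴, so T_eq⁴ = S(1−A)/(4σ).
T_eq = [1.29×10⁴ × 0.52 / (4 × 5.67×10⁻⁸)]^(1/4) = (2.96×10¹⁰)^(1/4) = 415 K.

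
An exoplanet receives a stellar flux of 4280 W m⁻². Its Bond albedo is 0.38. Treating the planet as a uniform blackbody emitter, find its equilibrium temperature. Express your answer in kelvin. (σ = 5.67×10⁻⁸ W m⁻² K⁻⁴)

Energy balance: absorbed = emitted ⇒ πR²·S(1−A) = 4πR²·σT_eq⁴, so T_eq⁴ = S(1−A)/(4σ).
T_eq = [4280 × 0.62 / (4 × 5.67×10⁻⁸)]^(1/4) = (1.17×10¹⁰)^(1/4) = 329 K.

T_eq ≈ 329 K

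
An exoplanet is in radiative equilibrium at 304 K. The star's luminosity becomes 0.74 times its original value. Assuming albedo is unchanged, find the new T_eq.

T_eq ∝ L^(1/4) · d^(−1/2).
T′ = 304 × 0.74^(1/4) = 282 K.

T_eq ≈ 282 K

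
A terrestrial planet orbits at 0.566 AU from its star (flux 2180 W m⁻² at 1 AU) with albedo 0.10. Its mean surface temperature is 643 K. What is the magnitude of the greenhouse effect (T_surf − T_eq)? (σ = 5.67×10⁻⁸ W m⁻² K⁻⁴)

ΔT ≈ 237.6 K

S = 2180/0.566² = 6805 W m⁻².
T_eq = [S(1−A)/(4σ)]^(1/4) = [6805×0.90/(4×5.67×10⁻⁸)]^(1/4) = 405.4 K.
ΔT = T_surf − T_eq = 643 − 405.4.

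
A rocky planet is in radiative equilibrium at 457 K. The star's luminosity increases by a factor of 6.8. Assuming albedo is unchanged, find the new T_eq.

T_eq ≈ 738 K

T_eq ∝ L^(1/4) · d^(−1/2).
T′ = 457 × 6.8^(1/4) = 738 K.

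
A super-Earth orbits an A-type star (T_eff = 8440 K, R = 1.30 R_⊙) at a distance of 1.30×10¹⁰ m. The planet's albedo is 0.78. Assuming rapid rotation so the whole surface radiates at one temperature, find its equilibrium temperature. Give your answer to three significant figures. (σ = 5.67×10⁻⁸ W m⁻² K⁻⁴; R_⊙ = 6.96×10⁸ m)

T_eq ≈ 1080 K

R_⋆ = 1.30 × 6.96×10⁸ = 9.05×10⁸ m.
L = 4πR_⋆²σT_⋆⁴ = 4π(9.05×10⁸)² × 5.67×10⁻⁸ × (8440)⁴ = 2.96×10²⁷ W.
S = L/(4πd²) = 1.39×10⁶ W m⁻².
Energy balance: absorbed = emitted ⇒ πR²·S(1−A) = 4πR²·σT_eq⁴, so T_eq⁴ = S(1−A)/(4σ).
T_eq = [1.39×10⁶ × 0.22 / (4 × 5.67×10⁻⁸)]^(1/4) = (1.35×10¹²)^(1/4) = 1080 K.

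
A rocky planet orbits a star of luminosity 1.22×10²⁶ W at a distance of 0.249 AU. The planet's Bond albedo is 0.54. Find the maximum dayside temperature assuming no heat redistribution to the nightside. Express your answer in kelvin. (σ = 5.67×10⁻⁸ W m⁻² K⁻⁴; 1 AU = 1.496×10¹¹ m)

d = 0.249 AU = 3.73×10¹⁰ m.
Flux: S = L/(4πd²) = 1.22×10²⁶/(4π×(3.73×10¹⁰)²) = 7000 W m⁻².
With no redistribution each surface element balances locally: S(1−A) = σT⁴.
T = [7000 × 0.46 / 5.67×10⁻⁸]^(1/4) = (5.68×10¹⁰)^(1/4) = 488 K.

T_ss ≈ 488 K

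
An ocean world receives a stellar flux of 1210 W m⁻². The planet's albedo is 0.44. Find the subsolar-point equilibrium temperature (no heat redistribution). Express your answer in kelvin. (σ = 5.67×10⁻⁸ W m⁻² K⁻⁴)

At the subsolar point the surface absorbs S(1−A) and emits σT⁴ per unit area — no factor of 4, since only the local patch is in balance.
T = [1210 × 0.56 / 5.67×10⁻⁸]^(1/4) = (1.20×10¹⁰)^(1/4) = 331 K.

T_ss ≈ 331 K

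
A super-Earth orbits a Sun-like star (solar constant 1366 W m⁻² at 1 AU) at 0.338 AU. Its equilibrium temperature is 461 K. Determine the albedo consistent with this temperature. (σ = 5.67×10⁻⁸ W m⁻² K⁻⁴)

A ≈ 0.14

Flux at 0.338 AU: S = 1366/0.338² = 1.20×10⁴ W m⁻².
From T_eq⁴ = S(1−A)/(4σ): 1−A = 4σT_eq⁴/S.
1−A = 4 × 5.67×10⁻⁸ × (461)⁴ / 1.20×10⁴ = 0.857.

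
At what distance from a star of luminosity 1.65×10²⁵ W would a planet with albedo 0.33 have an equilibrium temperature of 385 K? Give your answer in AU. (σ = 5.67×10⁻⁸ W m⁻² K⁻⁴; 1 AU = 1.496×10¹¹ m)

From T_eq⁴ = L(1−A)/(16πσd²): d = √[L(1−A)/(16πσT_eq⁴)].
d = √[1.65×10²⁵ × 0.67 / (16π × 5.67×10⁻⁸ × (385)⁴)] = 1.33×10¹⁰ m = 0.0888 AU.

d ≈ 0.0888 AU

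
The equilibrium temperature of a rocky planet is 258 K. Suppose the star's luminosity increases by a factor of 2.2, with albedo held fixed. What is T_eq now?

T_eq ∝ L^(1/4) · d^(−1/2).
T′ = 258 × 2.2^(1/4) = 314 K.

T_eq ≈ 314 K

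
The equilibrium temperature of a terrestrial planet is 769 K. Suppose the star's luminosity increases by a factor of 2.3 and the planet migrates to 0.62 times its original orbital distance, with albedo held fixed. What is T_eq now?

T_eq ≈ 1200 K

T_eq ∝ L^(1/4) · d^(−1/2).
T′ = 769 × 2.3^(1/4) / 0.62^(1/2) = 1200 K.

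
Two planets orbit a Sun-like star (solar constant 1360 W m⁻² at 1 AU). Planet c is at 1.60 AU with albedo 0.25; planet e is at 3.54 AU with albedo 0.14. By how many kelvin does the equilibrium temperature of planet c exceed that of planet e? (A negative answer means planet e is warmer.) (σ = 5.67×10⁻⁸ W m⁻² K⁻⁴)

ΔT ≈ 62.3 K

T_eq = [S₀(1−A)/(4σd²)]^(1/4), so T ∝ (1−A)^(1/4) / √d.
T₁ = [1360×0.75/(4×5.67×10⁻⁸×1.60²)]^(1/4) = 204.73 K.
T₂ = [1360×0.86/(4×5.67×10⁻⁸×3.54²)]^(1/4) = 142.43 K.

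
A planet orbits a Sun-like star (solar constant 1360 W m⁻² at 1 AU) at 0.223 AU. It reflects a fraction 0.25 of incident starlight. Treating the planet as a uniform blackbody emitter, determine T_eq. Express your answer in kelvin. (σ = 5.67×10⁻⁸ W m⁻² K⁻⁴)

T_eq ≈ 548 K

Flux at 0.223 AU: S = 1360/0.223² = 2.73×10⁴ W m⁻².
Energy balance: absorbed = emitted ⇒ πR²·S(1−A) = 4πR²·σT_eq⁴, so T_eq⁴ = S(1−A)/(4σ).
T_eq = [2.73×10⁴ × 0.75 / (4 × 5.67×10⁻⁸)]^(1/4) = (9.04×10¹⁰)^(1/4) = 548 K.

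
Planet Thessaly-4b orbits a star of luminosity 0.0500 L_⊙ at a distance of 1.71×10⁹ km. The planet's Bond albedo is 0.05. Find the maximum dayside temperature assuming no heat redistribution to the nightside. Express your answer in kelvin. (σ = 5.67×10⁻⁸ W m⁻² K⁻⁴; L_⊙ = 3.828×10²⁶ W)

T_ss ≈ 54.4 K

d = 1.71×10⁹ km = 1.71×10¹² m.
L = 0.0500 × 3.828×10²⁶ = 1.91×10²⁵ W.
Flux: S = L/(4πd²) = 1.91×10²⁵/(4π×(1.71×10¹²)²) = 0.521 W m⁻².
With no redistribution each surface element balances locally: S(1−A) = σT⁴.
T = [0.521 × 0.95 / 5.67×10⁻⁸]^(1/4) = (8.73×10⁶)^(1/4) = 54.4 K.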